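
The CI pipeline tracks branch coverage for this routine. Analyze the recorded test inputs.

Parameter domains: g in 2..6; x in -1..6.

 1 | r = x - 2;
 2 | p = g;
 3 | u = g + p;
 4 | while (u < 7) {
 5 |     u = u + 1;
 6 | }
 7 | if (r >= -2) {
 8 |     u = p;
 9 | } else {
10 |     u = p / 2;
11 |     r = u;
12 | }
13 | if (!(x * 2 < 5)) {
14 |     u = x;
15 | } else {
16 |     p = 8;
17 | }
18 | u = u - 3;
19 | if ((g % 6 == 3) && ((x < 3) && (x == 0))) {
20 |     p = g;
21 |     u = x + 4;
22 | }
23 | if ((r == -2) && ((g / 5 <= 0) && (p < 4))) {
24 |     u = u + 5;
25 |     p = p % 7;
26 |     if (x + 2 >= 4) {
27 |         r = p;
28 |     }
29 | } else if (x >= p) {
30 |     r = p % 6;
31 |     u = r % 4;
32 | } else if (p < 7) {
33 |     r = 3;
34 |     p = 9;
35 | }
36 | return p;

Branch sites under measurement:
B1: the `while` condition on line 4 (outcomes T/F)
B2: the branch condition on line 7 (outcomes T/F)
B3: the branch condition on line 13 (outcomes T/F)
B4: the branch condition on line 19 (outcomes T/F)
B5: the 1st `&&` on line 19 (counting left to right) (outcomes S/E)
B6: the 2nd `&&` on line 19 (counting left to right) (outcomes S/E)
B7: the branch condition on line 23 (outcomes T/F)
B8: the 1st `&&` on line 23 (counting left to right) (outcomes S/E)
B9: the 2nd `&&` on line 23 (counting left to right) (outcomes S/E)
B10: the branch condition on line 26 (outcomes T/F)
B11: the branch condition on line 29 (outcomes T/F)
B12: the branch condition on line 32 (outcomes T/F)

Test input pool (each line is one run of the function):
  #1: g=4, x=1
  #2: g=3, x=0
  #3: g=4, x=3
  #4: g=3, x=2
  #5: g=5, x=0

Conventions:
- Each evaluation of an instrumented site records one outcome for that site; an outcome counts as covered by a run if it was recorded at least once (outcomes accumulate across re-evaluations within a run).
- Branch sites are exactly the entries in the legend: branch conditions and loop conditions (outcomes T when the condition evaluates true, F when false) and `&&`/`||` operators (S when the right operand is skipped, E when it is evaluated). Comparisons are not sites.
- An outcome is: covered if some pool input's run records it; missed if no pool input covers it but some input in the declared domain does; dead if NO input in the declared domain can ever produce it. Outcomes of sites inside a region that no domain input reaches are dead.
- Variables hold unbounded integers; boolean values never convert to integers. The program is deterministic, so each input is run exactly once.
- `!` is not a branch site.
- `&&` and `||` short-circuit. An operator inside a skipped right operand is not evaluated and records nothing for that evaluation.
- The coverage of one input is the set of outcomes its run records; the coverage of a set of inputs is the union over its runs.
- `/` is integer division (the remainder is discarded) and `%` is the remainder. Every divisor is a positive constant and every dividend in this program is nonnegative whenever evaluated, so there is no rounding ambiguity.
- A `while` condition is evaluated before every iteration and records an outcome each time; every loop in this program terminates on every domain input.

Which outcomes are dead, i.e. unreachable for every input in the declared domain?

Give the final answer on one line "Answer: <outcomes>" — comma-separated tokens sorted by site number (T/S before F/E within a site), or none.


sweeping the full domain (40 inputs) for each outcome:
  B10=T: zero occurrences over every domain input -> dead
  reachable outcomes have witnesses, e.g. B1=T (e.g. g=2, x=-1), B1=F (e.g. g=2, x=-1), B2=T (e.g. g=2, x=0), B2=F (e.g. g=2, x=-1)
Answer: B10=T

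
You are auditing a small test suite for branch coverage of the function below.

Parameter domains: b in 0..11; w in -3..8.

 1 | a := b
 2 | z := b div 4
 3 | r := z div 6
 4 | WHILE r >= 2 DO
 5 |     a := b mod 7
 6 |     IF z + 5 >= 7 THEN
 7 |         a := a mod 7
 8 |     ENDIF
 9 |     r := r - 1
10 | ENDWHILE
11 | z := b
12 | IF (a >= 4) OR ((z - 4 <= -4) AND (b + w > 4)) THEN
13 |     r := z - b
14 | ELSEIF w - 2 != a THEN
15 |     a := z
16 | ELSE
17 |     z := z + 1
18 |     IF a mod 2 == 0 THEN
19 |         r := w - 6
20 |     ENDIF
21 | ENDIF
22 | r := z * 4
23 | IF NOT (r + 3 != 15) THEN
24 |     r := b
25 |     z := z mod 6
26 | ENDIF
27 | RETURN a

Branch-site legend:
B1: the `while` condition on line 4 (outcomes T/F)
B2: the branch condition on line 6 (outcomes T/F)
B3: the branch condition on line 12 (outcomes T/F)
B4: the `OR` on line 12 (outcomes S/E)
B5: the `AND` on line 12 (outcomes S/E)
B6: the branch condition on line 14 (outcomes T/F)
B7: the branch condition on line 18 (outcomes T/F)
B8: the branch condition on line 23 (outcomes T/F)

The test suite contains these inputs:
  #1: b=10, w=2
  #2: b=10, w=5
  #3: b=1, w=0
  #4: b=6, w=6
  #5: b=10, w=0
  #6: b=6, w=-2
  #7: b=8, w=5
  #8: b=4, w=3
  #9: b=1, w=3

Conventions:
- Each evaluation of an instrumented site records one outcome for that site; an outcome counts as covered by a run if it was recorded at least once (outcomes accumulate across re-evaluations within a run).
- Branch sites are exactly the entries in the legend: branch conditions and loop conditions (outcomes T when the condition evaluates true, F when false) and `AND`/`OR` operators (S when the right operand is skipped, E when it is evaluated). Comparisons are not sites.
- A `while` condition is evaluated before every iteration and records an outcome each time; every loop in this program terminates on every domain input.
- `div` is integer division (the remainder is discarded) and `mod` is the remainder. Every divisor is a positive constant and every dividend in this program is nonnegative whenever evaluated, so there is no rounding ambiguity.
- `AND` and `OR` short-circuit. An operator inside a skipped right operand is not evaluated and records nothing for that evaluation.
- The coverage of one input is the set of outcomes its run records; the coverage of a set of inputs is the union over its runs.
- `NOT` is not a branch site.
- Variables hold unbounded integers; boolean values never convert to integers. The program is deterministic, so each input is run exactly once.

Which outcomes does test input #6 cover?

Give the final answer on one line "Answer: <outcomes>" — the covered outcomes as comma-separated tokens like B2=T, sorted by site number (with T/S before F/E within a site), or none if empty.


Simulating input #6 (b=6, w=-2) step by step:
  B1->F, B4->S, B3->T, B8->F
distinct outcomes covered: B1=F, B3=T, B4=S, B8=F
Answer: B1=F, B3=T, B4=S, B8=F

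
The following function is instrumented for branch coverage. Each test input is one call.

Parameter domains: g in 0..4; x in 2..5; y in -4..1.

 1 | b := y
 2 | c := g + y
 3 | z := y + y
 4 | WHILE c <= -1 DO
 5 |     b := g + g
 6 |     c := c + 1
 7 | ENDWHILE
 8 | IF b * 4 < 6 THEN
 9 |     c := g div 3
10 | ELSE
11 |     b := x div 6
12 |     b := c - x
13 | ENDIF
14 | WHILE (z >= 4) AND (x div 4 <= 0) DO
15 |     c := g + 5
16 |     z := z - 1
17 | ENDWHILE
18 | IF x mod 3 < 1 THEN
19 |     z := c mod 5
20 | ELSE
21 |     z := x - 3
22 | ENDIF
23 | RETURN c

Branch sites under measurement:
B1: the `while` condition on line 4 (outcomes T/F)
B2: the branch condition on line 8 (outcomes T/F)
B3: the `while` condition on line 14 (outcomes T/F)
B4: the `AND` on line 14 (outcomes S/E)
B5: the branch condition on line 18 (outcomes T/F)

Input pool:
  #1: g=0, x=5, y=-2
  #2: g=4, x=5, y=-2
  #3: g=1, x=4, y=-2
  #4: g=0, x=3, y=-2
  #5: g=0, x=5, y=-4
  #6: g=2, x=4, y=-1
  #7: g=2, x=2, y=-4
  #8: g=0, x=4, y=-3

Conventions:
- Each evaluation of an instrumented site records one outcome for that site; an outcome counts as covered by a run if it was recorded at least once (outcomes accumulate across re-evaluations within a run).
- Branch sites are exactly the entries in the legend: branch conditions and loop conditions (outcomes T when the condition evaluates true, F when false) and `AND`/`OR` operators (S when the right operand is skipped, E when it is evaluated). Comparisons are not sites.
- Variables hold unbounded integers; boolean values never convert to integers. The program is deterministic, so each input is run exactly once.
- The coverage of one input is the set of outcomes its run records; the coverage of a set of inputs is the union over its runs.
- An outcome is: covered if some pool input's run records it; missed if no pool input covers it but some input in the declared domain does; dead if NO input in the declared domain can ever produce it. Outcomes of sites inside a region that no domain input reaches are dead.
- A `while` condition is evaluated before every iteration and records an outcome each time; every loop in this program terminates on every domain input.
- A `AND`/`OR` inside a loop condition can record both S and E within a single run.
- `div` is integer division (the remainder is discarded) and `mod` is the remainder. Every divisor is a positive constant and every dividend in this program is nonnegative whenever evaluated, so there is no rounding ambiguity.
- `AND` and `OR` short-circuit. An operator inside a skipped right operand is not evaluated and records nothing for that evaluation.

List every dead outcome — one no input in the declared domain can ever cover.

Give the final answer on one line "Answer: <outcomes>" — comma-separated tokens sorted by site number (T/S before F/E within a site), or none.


exhaustive pass over the 120-input domain:
  B3=T: zero occurrences over every domain input -> dead
  B4=E: zero occurrences over every domain input -> dead
  reachable outcomes have witnesses, e.g. B1=T (e.g. g=0, x=2, y=-4), B1=F (e.g. g=0, x=2, y=-4), B2=T (e.g. g=0, x=2, y=-4), B2=F (e.g. g=1, x=2, y=-4)
Answer: B3=T, B4=E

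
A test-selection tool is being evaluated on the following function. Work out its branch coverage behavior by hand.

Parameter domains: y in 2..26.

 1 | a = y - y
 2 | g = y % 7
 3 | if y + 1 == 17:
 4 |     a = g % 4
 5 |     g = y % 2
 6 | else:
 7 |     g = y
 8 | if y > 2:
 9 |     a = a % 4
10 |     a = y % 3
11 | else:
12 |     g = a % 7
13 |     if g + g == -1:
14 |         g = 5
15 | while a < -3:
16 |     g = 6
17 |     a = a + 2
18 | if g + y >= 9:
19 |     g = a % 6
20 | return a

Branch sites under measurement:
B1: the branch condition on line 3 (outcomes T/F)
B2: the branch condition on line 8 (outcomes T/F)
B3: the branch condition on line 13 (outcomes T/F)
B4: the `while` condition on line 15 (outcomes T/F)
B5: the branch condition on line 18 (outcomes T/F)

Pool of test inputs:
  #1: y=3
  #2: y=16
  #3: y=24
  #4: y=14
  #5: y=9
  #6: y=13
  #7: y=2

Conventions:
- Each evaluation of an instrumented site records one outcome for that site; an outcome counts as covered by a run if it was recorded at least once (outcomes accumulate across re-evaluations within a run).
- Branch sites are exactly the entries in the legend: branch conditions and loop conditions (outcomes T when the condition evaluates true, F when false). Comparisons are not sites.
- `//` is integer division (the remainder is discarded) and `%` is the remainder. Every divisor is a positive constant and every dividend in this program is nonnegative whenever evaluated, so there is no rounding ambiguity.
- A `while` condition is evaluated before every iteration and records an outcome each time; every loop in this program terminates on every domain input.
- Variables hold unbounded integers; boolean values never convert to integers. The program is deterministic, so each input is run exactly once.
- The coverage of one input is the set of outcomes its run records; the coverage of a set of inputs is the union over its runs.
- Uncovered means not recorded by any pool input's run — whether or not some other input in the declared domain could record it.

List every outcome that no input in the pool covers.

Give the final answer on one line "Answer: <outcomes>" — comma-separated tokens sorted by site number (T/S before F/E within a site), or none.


test 1 (y=3) fires B1->F, B2->T, B4->F, B5->F; hits B1=F, B2=T, B4=F, B5=F
test 2 (y=16) fires B1->T, B2->T, B4->F, B5->T; hits B1=T, B2=T, B4=F, B5=T
test 3 (y=24) fires B1->F, B2->T, B4->F, B5->T; hits B1=F, B2=T, B4=F, B5=T
test 4 (y=14) fires B1->F, B2->T, B4->F, B5->T; hits B1=F, B2=T, B4=F, B5=T
test 5 (y=9) fires B1->F, B2->T, B4->F, B5->T; hits B1=F, B2=T, B4=F, B5=T
test 6 (y=13) fires B1->F, B2->T, B4->F, B5->T; hits B1=F, B2=T, B4=F, B5=T
test 7 (y=2) fires B1->F, B2->F, B3->F, B4->F, B5->F; hits B1=F, B2=F, B3=F, B4=F, B5=F
union over the pool: B1=T, B1=F, B2=T, B2=F, B3=F, B4=F, B5=T, B5=F
uncovered (2 of 10): B3=T, B4=T
Answer: B3=T, B4=T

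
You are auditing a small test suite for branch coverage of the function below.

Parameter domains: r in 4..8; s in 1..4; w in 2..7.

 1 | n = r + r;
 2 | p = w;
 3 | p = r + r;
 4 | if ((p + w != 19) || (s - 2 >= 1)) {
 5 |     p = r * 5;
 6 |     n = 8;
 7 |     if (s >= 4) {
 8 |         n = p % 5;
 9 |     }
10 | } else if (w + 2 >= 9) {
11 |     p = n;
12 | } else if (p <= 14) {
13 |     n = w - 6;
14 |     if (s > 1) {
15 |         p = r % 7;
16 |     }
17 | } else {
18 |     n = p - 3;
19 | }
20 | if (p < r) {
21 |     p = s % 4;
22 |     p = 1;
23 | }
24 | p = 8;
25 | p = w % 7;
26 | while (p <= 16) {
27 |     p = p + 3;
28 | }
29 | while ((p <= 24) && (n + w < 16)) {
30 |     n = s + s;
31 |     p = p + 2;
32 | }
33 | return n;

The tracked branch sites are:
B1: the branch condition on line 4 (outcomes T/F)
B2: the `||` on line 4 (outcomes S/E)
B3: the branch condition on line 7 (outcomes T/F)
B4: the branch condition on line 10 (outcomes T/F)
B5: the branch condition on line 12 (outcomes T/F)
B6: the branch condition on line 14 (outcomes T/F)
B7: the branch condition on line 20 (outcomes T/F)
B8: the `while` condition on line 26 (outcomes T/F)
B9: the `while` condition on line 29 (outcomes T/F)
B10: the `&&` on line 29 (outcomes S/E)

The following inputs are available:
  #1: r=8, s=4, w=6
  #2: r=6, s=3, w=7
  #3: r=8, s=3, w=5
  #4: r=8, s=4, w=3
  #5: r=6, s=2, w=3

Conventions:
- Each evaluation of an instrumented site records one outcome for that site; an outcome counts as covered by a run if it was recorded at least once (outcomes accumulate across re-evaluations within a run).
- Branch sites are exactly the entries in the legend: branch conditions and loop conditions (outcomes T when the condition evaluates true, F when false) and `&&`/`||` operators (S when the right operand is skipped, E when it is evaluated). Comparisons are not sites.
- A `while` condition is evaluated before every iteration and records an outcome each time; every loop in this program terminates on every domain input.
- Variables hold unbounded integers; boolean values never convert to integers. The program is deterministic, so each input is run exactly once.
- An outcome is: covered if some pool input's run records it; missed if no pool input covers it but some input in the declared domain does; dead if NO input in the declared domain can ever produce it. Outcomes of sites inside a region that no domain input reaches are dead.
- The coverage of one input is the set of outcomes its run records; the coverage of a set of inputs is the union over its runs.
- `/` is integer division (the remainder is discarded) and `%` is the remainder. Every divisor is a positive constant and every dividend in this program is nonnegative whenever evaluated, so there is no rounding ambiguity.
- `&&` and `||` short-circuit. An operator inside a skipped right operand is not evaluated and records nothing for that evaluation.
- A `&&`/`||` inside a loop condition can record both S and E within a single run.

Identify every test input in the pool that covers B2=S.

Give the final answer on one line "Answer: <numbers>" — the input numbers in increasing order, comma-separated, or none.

input #1 (r=8, s=4, w=6): hits B2=S
input #2 (r=6, s=3, w=7): never hits B2=S
input #3 (r=8, s=3, w=5): hits B2=S
input #4 (r=8, s=4, w=3): never hits B2=S
input #5 (r=6, s=2, w=3): hits B2=S

Answer: 1, 3, 5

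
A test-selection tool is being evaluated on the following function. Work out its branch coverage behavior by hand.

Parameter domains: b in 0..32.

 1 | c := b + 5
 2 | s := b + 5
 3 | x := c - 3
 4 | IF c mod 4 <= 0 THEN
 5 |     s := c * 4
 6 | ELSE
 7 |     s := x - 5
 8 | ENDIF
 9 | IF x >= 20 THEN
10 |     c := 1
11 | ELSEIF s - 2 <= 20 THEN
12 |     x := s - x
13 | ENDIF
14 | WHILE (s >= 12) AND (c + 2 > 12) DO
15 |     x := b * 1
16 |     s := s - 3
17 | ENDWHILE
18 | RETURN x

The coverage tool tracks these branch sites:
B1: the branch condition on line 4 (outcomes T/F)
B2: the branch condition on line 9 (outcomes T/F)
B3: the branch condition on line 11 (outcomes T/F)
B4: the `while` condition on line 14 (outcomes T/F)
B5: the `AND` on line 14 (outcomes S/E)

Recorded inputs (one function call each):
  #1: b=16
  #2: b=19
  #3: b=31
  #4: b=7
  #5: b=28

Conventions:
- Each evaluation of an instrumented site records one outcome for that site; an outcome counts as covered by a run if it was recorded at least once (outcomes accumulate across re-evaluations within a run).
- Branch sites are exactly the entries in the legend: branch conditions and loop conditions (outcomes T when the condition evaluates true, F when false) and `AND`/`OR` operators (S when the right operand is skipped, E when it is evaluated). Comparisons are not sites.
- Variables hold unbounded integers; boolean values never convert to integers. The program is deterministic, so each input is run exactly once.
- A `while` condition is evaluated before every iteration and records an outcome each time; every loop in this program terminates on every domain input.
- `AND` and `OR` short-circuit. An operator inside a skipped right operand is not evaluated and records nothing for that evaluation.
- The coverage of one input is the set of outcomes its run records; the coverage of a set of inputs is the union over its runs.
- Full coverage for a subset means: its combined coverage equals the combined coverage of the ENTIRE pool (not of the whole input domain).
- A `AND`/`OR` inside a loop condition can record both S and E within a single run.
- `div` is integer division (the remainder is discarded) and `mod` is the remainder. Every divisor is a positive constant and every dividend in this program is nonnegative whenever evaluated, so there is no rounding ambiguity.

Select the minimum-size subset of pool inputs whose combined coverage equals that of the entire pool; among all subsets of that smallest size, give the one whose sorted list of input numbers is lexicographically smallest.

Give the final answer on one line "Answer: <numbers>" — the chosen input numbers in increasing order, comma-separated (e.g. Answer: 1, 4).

input #1, b=16: events B1->F, B2->F, B3->T, B5->E, B4->T, B5->S, B4->F; outcomes B1=F, B2=F, B3=T, B4=T, B4=F, B5=S, B5=E
input #2, b=19: events B1->T, B2->T, B5->E, B4->F; outcomes B1=T, B2=T, B4=F, B5=E
input #3, b=31: events B1->T, B2->T, B5->E, B4->F; outcomes B1=T, B2=T, B4=F, B5=E
input #4, b=7: events B1->T, B2->F, B3->F, B5->E, B4->T, B5->E, B4->T, B5->E, B4->T, B5->E, B4->T, B5->E, B4->T, B5->E, ...; outcomes B1=T, B2=F, B3=F, B4=T, B4=F, B5=S, B5=E
input #5, b=28: events B1->F, B2->T, B5->E, B4->F; outcomes B1=F, B2=T, B4=F, B5=E
pool-wide coverage (10 outcomes): B1=T, B1=F, B2=T, B2=F, B3=T, B3=F, B4=T, B4=F, B5=S, B5=E
size 1 is not enough: best union over all size-1 subsets is 7/10
size 2 is not enough: best union over all size-2 subsets is 9/10
at size 3, {1, 2, 4} reaches all 10 outcomes; every lexicographically earlier size-3 subset fails

Answer: 1, 2, 4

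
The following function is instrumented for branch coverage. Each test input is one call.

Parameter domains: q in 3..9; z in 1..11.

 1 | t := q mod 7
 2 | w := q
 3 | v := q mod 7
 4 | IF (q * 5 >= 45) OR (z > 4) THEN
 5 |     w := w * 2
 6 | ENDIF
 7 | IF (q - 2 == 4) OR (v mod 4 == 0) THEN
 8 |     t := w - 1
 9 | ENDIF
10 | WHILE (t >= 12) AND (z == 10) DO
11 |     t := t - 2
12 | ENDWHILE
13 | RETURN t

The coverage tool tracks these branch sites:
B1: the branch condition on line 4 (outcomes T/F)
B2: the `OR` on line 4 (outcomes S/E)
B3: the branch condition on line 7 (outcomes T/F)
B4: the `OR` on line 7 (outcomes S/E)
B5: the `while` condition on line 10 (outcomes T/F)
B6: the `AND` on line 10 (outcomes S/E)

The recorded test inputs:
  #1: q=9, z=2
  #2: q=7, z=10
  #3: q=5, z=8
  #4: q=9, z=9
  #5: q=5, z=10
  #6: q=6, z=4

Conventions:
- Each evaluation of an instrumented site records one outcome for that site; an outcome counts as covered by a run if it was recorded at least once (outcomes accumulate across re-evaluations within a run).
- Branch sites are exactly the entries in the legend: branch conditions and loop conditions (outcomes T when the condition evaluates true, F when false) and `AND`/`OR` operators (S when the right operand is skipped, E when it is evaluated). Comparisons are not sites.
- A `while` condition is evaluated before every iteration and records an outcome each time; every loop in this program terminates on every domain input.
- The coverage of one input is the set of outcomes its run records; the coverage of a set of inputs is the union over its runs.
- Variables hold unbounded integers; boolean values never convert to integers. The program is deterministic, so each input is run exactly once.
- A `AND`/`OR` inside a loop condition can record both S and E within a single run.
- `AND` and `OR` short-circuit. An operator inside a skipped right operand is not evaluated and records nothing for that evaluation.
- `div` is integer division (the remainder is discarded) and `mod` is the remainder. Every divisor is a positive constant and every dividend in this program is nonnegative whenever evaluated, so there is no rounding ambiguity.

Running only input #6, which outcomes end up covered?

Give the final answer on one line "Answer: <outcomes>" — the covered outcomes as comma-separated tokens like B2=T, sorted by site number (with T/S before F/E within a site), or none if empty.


Running input #6 (q=6, z=4), event by event:
  B2->E, B1->F, B4->S, B3->T, B6->S, B5->F
deduplicating events, the covered set is: B1=F, B2=E, B3=T, B4=S, B5=F, B6=S
Answer: B1=F, B2=E, B3=T, B4=S, B5=F, B6=S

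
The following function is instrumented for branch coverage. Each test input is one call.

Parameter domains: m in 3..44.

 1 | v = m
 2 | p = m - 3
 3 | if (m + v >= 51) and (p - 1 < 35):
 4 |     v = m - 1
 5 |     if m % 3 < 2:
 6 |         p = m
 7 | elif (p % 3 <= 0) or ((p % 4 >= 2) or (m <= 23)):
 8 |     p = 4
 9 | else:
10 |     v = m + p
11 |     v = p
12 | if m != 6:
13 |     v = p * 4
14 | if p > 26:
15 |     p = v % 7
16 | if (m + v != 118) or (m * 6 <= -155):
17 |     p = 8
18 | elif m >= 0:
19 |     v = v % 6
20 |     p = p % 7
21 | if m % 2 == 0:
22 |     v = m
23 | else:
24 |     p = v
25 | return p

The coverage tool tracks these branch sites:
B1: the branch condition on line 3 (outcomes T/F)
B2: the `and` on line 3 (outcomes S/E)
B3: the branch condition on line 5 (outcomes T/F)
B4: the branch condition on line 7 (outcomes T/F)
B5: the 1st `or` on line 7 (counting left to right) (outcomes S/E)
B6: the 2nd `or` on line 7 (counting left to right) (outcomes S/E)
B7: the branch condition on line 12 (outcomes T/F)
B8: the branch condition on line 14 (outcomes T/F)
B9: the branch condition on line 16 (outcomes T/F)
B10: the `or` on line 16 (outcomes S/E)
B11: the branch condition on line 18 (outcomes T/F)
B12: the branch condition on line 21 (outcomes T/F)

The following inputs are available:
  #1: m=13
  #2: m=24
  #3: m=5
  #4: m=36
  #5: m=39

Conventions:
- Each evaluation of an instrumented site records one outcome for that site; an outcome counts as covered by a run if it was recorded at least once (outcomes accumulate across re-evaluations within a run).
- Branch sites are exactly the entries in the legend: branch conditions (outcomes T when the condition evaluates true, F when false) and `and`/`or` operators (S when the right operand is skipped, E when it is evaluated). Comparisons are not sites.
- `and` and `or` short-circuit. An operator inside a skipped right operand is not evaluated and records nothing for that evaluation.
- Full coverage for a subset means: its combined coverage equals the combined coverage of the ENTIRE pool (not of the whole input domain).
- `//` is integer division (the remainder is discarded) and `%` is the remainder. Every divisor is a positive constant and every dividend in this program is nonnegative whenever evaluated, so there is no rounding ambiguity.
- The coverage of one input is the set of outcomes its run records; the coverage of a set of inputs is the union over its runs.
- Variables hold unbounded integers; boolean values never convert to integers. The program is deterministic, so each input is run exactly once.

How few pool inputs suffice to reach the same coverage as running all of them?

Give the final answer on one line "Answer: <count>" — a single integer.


test 1 (m=13) hits B1=F, B2=S, B4=T, B5=E, B6=S, B7=T, B8=F, B9=T, B10=S, B12=F
test 2 (m=24) hits B1=F, B2=S, B4=T, B5=S, B7=T, B8=F, B9=T, B10=S, B12=T
test 3 (m=5) hits B1=F, B2=S, B4=T, B5=E, B6=S, B7=T, B8=F, B9=T, B10=S, B12=F
test 4 (m=36) hits B1=T, B2=E, B3=T, B7=T, B8=T, B9=T, B10=S, B12=T
test 5 (m=39) hits B1=F, B2=E, B4=T, B5=S, B7=T, B8=F, B9=T, B10=S, B12=F
together the pool reaches 16 outcomes: B1=T, B1=F, B2=S, B2=E, B3=T, B4=T, B5=S, B5=E, B6=S, B7=T, B8=T, B8=F, B9=T, B10=S, B12=T, B12=F
checked all size-1 subsets: none covers 16 outcomes (max 10/16)
checked all size-2 subsets: none covers 16 outcomes (max 15/16)
inputs {1, 2, 4} (size 3) cover everything; no size-3 subset with a lexicographically smaller index list covers all 16
Answer: 3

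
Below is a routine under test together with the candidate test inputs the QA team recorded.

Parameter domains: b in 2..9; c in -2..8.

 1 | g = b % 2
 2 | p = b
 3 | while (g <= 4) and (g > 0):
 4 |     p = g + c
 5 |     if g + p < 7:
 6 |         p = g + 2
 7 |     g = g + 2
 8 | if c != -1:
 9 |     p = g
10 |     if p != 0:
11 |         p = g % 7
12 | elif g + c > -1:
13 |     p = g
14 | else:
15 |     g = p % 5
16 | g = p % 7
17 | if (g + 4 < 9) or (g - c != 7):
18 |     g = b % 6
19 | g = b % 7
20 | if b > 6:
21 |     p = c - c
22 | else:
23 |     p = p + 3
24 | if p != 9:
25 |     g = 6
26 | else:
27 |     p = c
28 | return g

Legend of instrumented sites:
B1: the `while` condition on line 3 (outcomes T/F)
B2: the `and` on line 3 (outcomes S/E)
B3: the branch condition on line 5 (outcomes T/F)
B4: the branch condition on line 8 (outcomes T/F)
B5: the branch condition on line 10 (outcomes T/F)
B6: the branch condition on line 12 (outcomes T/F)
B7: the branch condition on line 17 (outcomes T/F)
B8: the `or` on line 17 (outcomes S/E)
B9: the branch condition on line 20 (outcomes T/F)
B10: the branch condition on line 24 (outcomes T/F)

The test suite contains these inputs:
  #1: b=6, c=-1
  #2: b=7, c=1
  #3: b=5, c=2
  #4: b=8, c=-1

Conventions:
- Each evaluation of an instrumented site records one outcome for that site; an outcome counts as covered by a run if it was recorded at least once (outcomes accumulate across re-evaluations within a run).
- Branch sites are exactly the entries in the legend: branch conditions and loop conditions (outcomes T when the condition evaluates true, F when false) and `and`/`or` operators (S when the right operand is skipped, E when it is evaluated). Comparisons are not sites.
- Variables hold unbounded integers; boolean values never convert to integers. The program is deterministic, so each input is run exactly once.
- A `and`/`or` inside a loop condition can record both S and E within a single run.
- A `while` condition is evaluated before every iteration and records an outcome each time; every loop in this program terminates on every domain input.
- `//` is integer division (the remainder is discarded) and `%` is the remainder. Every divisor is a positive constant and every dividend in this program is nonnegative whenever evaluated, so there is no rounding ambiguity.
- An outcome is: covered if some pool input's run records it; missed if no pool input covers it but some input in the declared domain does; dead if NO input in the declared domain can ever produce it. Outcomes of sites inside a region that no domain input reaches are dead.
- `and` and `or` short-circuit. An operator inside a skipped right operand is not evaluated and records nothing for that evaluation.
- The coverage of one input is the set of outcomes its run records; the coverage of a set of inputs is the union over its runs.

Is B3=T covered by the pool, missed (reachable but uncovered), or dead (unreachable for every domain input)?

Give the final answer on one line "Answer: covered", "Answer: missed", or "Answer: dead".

B3=T is recorded by pool input(s) 2, 3 -> covered

Answer: covered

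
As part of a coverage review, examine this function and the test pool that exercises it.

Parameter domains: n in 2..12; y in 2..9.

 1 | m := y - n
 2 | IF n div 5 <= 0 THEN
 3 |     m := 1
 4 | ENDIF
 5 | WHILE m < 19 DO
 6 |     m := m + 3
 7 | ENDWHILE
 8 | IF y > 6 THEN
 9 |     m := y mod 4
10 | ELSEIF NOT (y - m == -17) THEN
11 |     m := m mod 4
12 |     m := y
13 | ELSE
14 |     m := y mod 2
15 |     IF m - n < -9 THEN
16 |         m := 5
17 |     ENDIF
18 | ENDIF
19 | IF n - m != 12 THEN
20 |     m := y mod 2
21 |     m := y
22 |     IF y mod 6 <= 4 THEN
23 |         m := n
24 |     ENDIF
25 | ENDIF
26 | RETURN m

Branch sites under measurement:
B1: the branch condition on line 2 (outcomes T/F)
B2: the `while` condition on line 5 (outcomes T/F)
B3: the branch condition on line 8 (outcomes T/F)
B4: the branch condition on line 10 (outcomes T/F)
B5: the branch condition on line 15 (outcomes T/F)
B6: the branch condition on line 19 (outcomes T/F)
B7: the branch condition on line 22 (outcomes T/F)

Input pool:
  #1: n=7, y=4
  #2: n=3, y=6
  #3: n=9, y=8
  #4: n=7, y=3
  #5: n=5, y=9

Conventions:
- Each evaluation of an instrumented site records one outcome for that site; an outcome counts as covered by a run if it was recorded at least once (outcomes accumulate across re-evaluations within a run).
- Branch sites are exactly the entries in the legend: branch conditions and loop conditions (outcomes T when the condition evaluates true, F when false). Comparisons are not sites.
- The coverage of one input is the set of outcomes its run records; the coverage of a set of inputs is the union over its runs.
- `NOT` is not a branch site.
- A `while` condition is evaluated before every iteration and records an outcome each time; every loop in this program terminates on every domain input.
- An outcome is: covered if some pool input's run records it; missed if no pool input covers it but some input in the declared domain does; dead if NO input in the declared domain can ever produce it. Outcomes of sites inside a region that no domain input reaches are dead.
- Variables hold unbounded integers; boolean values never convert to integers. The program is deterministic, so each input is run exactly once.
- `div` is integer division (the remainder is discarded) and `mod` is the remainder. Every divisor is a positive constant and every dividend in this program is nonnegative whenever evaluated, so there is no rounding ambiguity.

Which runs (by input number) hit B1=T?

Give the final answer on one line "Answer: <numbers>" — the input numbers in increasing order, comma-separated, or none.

input #1 (n=7, y=4): does not produce B1=T
input #2 (n=3, y=6): produces B1=T
input #3 (n=9, y=8): does not produce B1=T
input #4 (n=7, y=3): does not produce B1=T
input #5 (n=5, y=9): does not produce B1=T

Answer: 2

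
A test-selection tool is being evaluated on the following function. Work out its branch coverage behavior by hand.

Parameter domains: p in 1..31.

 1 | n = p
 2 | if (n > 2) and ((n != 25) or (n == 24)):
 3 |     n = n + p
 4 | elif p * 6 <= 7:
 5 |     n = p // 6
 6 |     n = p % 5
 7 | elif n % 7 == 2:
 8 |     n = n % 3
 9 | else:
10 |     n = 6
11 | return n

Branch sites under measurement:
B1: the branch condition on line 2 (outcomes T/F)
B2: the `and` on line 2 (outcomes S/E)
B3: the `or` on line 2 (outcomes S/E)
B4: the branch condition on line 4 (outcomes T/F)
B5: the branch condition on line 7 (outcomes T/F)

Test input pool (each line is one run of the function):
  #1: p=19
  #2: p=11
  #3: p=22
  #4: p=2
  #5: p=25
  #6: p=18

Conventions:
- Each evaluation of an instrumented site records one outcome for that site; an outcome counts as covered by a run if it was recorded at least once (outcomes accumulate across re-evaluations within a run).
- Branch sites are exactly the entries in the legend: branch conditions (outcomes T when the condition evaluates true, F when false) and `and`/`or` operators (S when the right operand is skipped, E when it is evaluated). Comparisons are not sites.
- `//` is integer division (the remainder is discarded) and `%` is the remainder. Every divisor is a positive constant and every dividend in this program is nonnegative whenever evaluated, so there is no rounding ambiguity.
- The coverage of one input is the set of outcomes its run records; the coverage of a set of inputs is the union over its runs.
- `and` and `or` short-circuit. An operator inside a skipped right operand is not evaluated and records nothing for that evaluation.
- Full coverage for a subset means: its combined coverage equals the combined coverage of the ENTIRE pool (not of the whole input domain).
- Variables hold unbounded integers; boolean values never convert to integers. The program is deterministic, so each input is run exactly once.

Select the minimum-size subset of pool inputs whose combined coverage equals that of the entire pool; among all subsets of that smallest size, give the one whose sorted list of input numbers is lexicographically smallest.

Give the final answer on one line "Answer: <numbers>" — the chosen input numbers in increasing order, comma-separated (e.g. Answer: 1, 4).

input #1, p=19: events B2->E, B3->S, B1->T; outcomes B1=T, B2=E, B3=S
input #2, p=11: events B2->E, B3->S, B1->T; outcomes B1=T, B2=E, B3=S
input #3, p=22: events B2->E, B3->S, B1->T; outcomes B1=T, B2=E, B3=S
input #4, p=2: events B2->S, B1->F, B4->F, B5->T; outcomes B1=F, B2=S, B4=F, B5=T
input #5, p=25: events B2->E, B3->E, B1->F, B4->F, B5->F; outcomes B1=F, B2=E, B3=E, B4=F, B5=F
input #6, p=18: events B2->E, B3->S, B1->T; outcomes B1=T, B2=E, B3=S
together the pool reaches 9 outcomes: B1=T, B1=F, B2=S, B2=E, B3=S, B3=E, B4=F, B5=T, B5=F
every size-1 subset falls short of the 9 outcomes (best: 5/9)
every size-2 subset falls short of the 9 outcomes (best: 7/9)
the canonical winner is {1, 4, 5}: size 3, full 9-outcome coverage, earliest index list among size-3 covers

Answer: 1, 4, 5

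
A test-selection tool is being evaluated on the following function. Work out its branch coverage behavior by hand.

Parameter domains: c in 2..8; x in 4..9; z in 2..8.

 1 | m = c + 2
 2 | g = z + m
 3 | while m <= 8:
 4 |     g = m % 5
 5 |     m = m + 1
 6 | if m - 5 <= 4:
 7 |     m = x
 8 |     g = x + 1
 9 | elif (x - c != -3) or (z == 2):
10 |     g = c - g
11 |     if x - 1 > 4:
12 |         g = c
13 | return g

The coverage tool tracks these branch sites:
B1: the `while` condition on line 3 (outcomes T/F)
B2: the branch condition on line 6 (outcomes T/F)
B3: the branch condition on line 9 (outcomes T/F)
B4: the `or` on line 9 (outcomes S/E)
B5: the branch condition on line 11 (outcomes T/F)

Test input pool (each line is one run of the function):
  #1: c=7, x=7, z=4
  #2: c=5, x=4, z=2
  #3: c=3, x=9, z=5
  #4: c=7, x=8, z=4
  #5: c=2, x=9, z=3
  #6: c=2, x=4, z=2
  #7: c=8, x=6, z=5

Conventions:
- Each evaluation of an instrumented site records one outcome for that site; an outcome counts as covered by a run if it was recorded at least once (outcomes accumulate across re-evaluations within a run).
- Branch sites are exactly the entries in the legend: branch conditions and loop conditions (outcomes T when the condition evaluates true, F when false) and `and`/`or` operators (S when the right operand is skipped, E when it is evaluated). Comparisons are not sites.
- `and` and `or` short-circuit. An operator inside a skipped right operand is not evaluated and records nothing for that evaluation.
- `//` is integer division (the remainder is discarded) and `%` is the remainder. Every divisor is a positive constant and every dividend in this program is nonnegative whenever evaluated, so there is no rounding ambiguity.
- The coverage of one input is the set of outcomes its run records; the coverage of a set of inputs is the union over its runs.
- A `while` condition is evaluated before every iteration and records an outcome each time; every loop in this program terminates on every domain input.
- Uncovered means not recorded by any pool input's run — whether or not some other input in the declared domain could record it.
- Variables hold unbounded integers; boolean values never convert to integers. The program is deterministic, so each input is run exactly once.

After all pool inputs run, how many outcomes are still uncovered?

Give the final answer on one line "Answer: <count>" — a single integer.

input #1 (c=7, x=7, z=4): events B1->F, B2->T; covers B1=F, B2=T
input #2 (c=5, x=4, z=2): events B1->T, B1->T, B1->F, B2->T; covers B1=T, B1=F, B2=T
input #3 (c=3, x=9, z=5): events B1->T, B1->T, B1->T, B1->T, B1->F, B2->T; covers B1=T, B1=F, B2=T
input #4 (c=7, x=8, z=4): events B1->F, B2->T; covers B1=F, B2=T
input #5 (c=2, x=9, z=3): events B1->T, B1->T, B1->T, B1->T, B1->T, B1->F, B2->T; covers B1=T, B1=F, B2=T
input #6 (c=2, x=4, z=2): events B1->T, B1->T, B1->T, B1->T, B1->T, B1->F, B2->T; covers B1=T, B1=F, B2=T
input #7 (c=8, x=6, z=5): events B1->F, B2->F, B4->S, B3->T, B5->T; covers B1=F, B2=F, B3=T, B4=S, B5=T
union over the pool: B1=T, B1=F, B2=T, B2=F, B3=T, B4=S, B5=T
uncovered (3 of 10): B3=F, B4=E, B5=F

Answer: 3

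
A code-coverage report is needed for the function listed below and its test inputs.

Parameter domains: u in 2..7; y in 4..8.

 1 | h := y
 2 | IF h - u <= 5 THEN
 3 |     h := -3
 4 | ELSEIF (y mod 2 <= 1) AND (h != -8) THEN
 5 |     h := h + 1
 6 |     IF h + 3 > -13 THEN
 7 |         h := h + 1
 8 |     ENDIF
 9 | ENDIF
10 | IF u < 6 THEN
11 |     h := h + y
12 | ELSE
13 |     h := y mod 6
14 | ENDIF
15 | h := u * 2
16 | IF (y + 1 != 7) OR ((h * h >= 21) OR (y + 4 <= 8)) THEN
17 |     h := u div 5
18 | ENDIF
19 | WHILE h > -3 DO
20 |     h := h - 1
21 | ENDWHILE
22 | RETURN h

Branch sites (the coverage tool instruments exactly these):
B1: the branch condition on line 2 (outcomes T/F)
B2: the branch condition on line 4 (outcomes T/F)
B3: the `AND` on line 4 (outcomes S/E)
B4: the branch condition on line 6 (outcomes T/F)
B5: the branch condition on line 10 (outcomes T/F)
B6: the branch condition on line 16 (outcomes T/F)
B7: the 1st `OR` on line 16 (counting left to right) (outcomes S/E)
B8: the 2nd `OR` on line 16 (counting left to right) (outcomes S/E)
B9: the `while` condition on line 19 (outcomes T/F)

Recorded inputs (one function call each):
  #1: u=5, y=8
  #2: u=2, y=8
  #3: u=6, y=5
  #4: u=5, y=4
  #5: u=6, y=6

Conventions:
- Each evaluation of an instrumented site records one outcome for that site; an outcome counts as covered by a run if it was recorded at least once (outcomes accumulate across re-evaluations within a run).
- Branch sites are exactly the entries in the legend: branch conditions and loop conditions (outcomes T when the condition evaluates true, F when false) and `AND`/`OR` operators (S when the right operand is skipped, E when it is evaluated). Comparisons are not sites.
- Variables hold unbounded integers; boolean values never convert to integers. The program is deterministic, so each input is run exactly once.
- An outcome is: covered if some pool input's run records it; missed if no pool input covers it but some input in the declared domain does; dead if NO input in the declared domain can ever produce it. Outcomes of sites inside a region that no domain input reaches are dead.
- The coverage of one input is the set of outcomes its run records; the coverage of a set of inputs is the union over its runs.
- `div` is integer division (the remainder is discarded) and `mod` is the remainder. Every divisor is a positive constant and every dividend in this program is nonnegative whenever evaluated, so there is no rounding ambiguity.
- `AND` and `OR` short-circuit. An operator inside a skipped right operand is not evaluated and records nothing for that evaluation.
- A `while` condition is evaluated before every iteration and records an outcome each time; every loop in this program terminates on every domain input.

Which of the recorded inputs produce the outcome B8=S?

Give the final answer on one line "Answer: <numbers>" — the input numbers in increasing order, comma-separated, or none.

input #1 (u=5, y=8): misses B8=S
input #2 (u=2, y=8): misses B8=S
input #3 (u=6, y=5): misses B8=S
input #4 (u=5, y=4): misses B8=S
input #5 (u=6, y=6): covers B8=S

Answer: 5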